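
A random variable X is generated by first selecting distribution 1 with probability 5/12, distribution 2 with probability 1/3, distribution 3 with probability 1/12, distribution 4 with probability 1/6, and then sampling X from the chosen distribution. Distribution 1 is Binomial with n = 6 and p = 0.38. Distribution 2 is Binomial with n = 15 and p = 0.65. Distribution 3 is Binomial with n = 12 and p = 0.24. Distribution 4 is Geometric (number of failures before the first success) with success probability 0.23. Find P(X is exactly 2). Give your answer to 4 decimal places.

Conditional on each component, P(X = 2): 1: 0.320055; 2: 5.24687e-05; 3: 0.244401; 4: 0.136367.
By total probability, P(X = 2) = 0.416667·0.320055 + 0.333333·5.24687e-05 + 0.0833333·0.244401 + 0.166667·0.136367 = 0.176468.

0.1765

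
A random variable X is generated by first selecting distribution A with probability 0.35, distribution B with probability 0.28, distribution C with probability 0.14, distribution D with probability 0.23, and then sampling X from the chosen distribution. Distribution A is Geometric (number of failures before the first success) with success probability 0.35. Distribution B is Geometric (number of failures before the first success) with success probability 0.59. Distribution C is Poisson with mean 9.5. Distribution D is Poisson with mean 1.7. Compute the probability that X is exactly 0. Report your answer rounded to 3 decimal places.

Conditional on each component, P(X = 0): A: 0.35; B: 0.59; C: 7.48518e-05; D: 0.182684.
By total probability, P(X = 0) = 0.35·0.35 + 0.28·0.59 + 0.14·7.48518e-05 + 0.23·0.182684 = 0.329728.

0.330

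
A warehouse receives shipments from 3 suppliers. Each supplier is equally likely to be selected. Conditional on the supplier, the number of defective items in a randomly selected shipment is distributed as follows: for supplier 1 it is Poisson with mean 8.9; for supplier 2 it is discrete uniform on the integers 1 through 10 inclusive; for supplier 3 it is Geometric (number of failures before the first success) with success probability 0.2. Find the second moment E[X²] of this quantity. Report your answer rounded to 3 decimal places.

For each component E[X²] = Var + (mean)², giving 1: 88.11; 2: 38.5; 3: 36.
Overall E[X²] = 0.333333·88.11 + 0.333333·38.5 + 0.333333·36 = 54.2033.

54.203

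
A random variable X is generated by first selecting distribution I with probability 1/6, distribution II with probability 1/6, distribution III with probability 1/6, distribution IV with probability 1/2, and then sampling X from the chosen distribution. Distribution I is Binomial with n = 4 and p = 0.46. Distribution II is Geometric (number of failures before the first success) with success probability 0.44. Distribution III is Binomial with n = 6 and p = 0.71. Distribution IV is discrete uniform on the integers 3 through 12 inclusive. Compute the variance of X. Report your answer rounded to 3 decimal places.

Per component, I: μ=1.84, E[X²]=4.3792; II: μ=1.27273, E[X²]=4.5124; III: μ=4.26, E[X²]=19.383; IV: μ=7.5, E[X²]=64.5.
E[X] = 0.166667·1.84 + 0.166667·1.27273 + 0.166667·4.26 + 0.5·7.5 = 4.97879.
E[X²] = 0.166667·4.3792 + 0.166667·4.5124 + 0.166667·19.383 + 0.5·64.5 = 36.9624.
Var(X) = E[X²] − (E[X])² = 36.9624 − 24.7883 = 12.1741.

12.174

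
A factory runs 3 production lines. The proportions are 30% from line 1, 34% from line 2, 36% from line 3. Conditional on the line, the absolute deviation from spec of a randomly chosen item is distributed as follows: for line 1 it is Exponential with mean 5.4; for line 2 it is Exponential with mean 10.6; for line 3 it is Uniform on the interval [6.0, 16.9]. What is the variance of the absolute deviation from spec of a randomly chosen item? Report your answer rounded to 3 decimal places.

57.314

Per component, 1: μ=5.4, E[X²]=58.32; 2: μ=10.6, E[X²]=224.72; 3: μ=11.45, E[X²]=141.003.
E[X] = 0.3·5.4 + 0.34·10.6 + 0.36·11.45 = 9.346.
E[X²] = 0.3·58.32 + 0.34·224.72 + 0.36·141.003 = 144.662.
Var(X) = E[X²] − (E[X])² = 144.662 − 87.3477 = 57.3143.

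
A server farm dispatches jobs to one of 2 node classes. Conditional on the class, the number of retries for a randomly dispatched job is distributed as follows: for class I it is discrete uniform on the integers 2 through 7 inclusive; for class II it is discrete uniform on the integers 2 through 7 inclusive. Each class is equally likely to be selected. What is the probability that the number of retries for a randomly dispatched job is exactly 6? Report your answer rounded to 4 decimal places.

0.1667

Conditional on each class, P(X = 6): I: 0.166667; II: 0.166667.
By total probability, P(X = 6) = 0.5·0.166667 + 0.5·0.166667 = 0.166667.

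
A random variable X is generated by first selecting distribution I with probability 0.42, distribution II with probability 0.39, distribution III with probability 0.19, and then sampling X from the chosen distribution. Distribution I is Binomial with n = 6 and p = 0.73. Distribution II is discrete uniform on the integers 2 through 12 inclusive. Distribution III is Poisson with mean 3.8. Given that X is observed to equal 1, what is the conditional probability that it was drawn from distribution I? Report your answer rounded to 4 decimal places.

Likelihoods P(X=1 | ·): I: 0.00628482; II: 0; III: 0.0850089.
Posterior ∝ prior × likelihood. Numerator for I: 0.42·0.00628482 = 0.00263962.
Normalizing constant: 0.42·0.00628482 + 0.39·0 + 0.19·0.0850089 = 0.0187913.
P(I | observation) = 0.00263962 / 0.0187913 = 0.14047.

0.1405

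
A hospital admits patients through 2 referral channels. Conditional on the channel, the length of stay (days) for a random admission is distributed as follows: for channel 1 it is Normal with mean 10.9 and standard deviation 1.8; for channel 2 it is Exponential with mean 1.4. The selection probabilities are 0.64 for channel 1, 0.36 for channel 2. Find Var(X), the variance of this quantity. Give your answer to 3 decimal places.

23.573

Per component, 1: μ=10.9, E[X²]=122.05; 2: μ=1.4, E[X²]=3.92.
E[X] = 0.64·10.9 + 0.36·1.4 = 7.48.
E[X²] = 0.64·122.05 + 0.36·3.92 = 79.5232.
Var(X) = E[X²] − (E[X])² = 79.5232 − 55.9504 = 23.5728.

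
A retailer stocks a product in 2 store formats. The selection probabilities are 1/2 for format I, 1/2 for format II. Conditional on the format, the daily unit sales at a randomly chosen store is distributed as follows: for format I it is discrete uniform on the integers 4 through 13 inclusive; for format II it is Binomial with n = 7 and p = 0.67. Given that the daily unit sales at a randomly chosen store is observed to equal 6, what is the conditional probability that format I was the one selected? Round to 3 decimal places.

Likelihoods P(X=6 | ·): I: 0.1; II: 0.208959.
Posterior ∝ prior × likelihood. Numerator for I: 0.5·0.1 = 0.05.
Normalizing constant: 0.5·0.1 + 0.5·0.208959 = 0.154479.
P(I | observation) = 0.05 / 0.154479 = 0.323668.

0.324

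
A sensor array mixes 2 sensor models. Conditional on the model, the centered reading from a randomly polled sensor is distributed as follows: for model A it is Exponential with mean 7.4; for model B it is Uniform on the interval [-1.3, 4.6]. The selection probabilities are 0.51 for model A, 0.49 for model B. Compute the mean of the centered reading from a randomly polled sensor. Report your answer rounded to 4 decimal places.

4.5825

Component means — A: 7.4; B: 1.65.
E[X] = 0.51·7.4 + 0.49·1.65 = 4.5825.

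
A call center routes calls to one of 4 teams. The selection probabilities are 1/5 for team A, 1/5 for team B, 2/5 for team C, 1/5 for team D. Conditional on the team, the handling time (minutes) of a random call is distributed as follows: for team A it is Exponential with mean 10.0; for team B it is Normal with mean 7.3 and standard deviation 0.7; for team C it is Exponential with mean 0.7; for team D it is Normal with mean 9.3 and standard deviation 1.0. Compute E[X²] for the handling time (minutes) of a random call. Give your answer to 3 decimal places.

68.646

For each component E[X²] = Var + (mean)², giving A: 200; B: 53.78; C: 0.98; D: 87.49.
Overall E[X²] = 0.2·200 + 0.2·53.78 + 0.4·0.98 + 0.2·87.49 = 68.646.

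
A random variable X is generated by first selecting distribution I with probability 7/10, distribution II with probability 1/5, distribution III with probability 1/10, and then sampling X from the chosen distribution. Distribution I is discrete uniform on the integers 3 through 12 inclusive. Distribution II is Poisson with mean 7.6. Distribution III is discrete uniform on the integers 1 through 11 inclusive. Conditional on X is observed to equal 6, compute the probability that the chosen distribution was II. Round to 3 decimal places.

Likelihoods P(X=6 | ·): I: 0.1; II: 0.13394; III: 0.0909091.
Posterior ∝ prior × likelihood. Numerator for II: 0.2·0.13394 = 0.026788.
Normalizing constant: 0.7·0.1 + 0.2·0.13394 + 0.1·0.0909091 = 0.105879.
P(II | observation) = 0.026788 / 0.105879 = 0.253006.

0.253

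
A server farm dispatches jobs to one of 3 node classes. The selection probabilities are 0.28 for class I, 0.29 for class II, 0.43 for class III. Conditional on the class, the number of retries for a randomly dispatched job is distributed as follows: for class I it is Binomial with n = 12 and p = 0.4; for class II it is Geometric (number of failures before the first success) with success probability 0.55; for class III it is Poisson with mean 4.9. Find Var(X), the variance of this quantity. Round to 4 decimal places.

Per component, I: μ=4.8, E[X²]=25.92; II: μ=0.818182, E[X²]=2.15702; III: μ=4.9, E[X²]=28.91.
E[X] = 0.28·4.8 + 0.29·0.818182 + 0.43·4.9 = 3.68827.
E[X²] = 0.28·25.92 + 0.29·2.15702 + 0.43·28.91 = 20.3144.
Var(X) = E[X²] − (E[X])² = 20.3144 − 13.6034 = 6.71108.

6.7111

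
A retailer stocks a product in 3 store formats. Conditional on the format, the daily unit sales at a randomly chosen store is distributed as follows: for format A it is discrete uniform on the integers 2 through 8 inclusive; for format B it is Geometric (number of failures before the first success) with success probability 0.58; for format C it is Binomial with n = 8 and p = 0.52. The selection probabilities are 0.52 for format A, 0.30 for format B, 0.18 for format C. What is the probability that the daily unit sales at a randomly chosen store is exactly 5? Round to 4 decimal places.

Conditional on each format, P(X = 5): A: 0.142857; B: 0.00758009; C: 0.235466.
By total probability, P(X = 5) = 0.52·0.142857 + 0.3·0.00758009 + 0.18·0.235466 = 0.118944.

0.1189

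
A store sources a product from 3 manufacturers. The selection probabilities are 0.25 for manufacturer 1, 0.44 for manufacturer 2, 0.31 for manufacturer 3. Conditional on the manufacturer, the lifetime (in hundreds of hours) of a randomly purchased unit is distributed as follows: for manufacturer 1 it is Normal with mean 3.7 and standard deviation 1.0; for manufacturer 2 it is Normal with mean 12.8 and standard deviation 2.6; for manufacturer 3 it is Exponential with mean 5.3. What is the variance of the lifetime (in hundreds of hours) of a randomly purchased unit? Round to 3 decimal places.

Per component, 1: μ=3.7, E[X²]=14.69; 2: μ=12.8, E[X²]=170.6; 3: μ=5.3, E[X²]=56.18.
E[X] = 0.25·3.7 + 0.44·12.8 + 0.31·5.3 = 8.2.
E[X²] = 0.25·14.69 + 0.44·170.6 + 0.31·56.18 = 96.1523.
Var(X) = E[X²] − (E[X])² = 96.1523 − 67.24 = 28.9123.

28.912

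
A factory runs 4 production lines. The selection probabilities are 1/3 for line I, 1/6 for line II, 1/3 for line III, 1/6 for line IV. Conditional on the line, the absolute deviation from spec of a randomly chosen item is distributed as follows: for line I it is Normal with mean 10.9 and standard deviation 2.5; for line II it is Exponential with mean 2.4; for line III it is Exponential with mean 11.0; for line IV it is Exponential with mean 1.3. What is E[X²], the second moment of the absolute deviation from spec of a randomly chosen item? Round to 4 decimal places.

124.8367

For each component E[X²] = Var + (mean)², giving I: 125.06; II: 11.52; III: 242; IV: 3.38.
Overall E[X²] = 0.333333·125.06 + 0.166667·11.52 + 0.333333·242 + 0.166667·3.38 = 124.837.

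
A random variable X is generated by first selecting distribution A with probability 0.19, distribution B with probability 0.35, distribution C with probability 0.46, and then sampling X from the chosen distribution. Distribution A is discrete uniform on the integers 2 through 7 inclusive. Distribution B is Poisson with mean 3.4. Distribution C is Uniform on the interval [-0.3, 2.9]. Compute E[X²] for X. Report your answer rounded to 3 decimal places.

10.808

For each component E[X²] = Var + (mean)², giving A: 23.1667; B: 14.96; C: 2.54333.
Overall E[X²] = 0.19·23.1667 + 0.35·14.96 + 0.46·2.54333 = 10.8076.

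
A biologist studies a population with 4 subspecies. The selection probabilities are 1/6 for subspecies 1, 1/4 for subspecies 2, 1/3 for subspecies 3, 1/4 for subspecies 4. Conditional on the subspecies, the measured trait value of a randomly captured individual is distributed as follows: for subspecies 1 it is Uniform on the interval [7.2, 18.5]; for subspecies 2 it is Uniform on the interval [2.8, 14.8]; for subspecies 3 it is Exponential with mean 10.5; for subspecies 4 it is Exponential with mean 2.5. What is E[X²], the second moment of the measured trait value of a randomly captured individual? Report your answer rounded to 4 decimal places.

128.2789

For each component E[X²] = Var + (mean)², giving 1: 175.763; 2: 89.44; 3: 220.5; 4: 12.5.
Overall E[X²] = 0.166667·175.763 + 0.25·89.44 + 0.333333·220.5 + 0.25·12.5 = 128.279.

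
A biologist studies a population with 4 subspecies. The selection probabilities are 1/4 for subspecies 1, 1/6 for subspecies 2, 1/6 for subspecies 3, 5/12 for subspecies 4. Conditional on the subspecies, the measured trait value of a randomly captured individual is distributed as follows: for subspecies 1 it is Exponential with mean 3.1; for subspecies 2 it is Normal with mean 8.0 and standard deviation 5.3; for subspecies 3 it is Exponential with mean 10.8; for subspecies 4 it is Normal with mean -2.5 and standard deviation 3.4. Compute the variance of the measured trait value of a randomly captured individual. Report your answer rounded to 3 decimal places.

58.236

Per component, 1: μ=3.1, E[X²]=19.22; 2: μ=8, E[X²]=92.09; 3: μ=10.8, E[X²]=233.28; 4: μ=-2.5, E[X²]=17.81.
E[X] = 0.25·3.1 + 0.166667·8 + 0.166667·10.8 + 0.416667·-2.5 = 2.86667.
E[X²] = 0.25·19.22 + 0.166667·92.09 + 0.166667·233.28 + 0.416667·17.81 = 66.4542.
Var(X) = E[X²] − (E[X])² = 66.4542 − 8.21778 = 58.2364.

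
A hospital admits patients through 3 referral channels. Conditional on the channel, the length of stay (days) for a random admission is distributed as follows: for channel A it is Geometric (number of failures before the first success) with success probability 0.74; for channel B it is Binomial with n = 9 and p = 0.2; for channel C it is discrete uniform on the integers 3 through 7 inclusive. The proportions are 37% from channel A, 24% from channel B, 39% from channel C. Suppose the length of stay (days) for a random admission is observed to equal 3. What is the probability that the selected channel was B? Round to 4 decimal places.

Likelihoods P(X=3 | ·): A: 0.0130062; B: 0.176161; C: 0.2.
Posterior ∝ prior × likelihood. Numerator for B: 0.24·0.176161 = 0.0422786.
Normalizing constant: 0.37·0.0130062 + 0.24·0.176161 + 0.39·0.2 = 0.125091.
P(B | observation) = 0.0422786 / 0.125091 = 0.337983.

0.3380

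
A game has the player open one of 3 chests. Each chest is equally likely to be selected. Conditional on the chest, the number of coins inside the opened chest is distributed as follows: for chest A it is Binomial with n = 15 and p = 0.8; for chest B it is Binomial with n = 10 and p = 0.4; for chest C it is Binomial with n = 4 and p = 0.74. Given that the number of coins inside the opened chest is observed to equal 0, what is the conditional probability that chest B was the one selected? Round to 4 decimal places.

Likelihoods P(X=0 | ·): A: 3.2768e-11; B: 0.00604662; C: 0.00456976.
Posterior ∝ prior × likelihood. Numerator for B: 0.333333·0.00604662 = 0.00201554.
Normalizing constant: 0.333333·3.2768e-11 + 0.333333·0.00604662 + 0.333333·0.00456976 = 0.00353879.
P(B | observation) = 0.00201554 / 0.00353879 = 0.569556.

0.5696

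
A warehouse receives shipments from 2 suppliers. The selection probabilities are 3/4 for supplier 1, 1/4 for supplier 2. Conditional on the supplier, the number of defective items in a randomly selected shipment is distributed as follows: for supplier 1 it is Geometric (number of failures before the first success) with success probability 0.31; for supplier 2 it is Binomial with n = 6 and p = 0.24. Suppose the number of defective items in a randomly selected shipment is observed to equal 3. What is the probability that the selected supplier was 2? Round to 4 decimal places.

0.2843

Likelihoods P(X=3 | ·): 1: 0.101838; 2: 0.121368.
Posterior ∝ prior × likelihood. Numerator for 2: 0.25·0.121368 = 0.030342.
Normalizing constant: 0.75·0.101838 + 0.25·0.121368 = 0.10672.
P(2 | observation) = 0.030342 / 0.10672 = 0.284313.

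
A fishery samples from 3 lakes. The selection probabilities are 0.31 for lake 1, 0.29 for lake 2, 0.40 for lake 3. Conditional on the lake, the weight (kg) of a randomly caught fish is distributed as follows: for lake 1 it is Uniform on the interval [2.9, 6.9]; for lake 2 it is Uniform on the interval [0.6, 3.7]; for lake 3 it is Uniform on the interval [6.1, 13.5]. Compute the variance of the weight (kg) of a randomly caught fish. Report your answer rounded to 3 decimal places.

12.917

Per component, 1: μ=4.9, E[X²]=25.3433; 2: μ=2.15, E[X²]=5.42333; 3: μ=9.8, E[X²]=100.603.
E[X] = 0.31·4.9 + 0.29·2.15 + 0.4·9.8 = 6.0625.
E[X²] = 0.31·25.3433 + 0.29·5.42333 + 0.4·100.603 = 49.6705.
Var(X) = E[X²] − (E[X])² = 49.6705 − 36.7539 = 12.9166.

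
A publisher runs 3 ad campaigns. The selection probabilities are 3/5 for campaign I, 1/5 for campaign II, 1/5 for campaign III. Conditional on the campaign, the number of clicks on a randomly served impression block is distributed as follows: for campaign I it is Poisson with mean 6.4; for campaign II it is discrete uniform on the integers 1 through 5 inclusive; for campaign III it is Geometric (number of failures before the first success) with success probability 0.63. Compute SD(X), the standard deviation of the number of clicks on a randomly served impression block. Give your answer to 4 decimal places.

Per component, I: μ=6.4, E[X²]=47.36; II: μ=3, E[X²]=11; III: μ=0.587302, E[X²]=1.27715.
E[X] = 0.6·6.4 + 0.2·3 + 0.2·0.587302 = 4.55746.
E[X²] = 0.6·47.36 + 0.2·11 + 0.2·1.27715 = 30.8714.
Var(X) = E[X²] − (E[X])² = 30.8714 − 20.7704 = 10.101.
SD(X) = √10.101 = 3.1782.

3.1782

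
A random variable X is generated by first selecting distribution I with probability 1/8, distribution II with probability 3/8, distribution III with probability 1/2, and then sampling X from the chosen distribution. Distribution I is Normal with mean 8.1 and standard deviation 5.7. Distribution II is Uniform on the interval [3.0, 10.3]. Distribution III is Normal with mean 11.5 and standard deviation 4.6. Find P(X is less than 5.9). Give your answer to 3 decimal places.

0.249

Conditional on each component, P(X < 5.9): I: 0.349761; II: 0.39726; III: 0.111728.
By total probability, P(X < 5.9) = 0.125·0.349761 + 0.375·0.39726 + 0.5·0.111728 = 0.248557.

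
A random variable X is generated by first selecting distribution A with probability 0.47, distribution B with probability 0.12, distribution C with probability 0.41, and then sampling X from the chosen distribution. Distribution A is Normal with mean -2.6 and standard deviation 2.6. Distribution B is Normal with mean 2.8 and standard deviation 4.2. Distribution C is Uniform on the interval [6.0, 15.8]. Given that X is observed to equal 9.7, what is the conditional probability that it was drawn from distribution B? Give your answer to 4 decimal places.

Likelihoods f(9.7 | ·): A: 2.11906e-06; B: 0.0246368; C: 0.102041.
Posterior ∝ prior × likelihood. Numerator for B: 0.12·0.0246368 = 0.00295642.
Normalizing constant: 0.47·2.11906e-06 + 0.12·0.0246368 + 0.41·0.102041 = 0.0447942.
P(B | observation) = 0.00295642 / 0.0447942 = 0.0660001.

0.0660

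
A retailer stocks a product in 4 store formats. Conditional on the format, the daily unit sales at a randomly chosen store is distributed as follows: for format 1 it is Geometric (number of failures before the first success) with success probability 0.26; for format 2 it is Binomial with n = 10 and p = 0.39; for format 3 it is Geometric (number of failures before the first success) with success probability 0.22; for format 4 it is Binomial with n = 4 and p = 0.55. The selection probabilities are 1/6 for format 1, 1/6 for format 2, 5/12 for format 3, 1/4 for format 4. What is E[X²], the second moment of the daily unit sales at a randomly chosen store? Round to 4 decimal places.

For each component E[X²] = Var + (mean)², giving 1: 19.0473; 2: 17.589; 3: 28.686; 4: 5.83.
Overall E[X²] = 0.166667·19.0473 + 0.166667·17.589 + 0.416667·28.686 + 0.25·5.83 = 19.516.

19.5160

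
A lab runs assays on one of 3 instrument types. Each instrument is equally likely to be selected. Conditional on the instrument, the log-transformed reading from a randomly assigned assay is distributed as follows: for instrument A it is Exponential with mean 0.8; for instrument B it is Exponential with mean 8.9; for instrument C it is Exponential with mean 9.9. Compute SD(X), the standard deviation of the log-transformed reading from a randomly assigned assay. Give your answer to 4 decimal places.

Per component, A: μ=0.8, E[X²]=1.28; B: μ=8.9, E[X²]=158.42; C: μ=9.9, E[X²]=196.02.
E[X] = 0.333333·0.8 + 0.333333·8.9 + 0.333333·9.9 = 6.53333.
E[X²] = 0.333333·1.28 + 0.333333·158.42 + 0.333333·196.02 = 118.573.
Var(X) = E[X²] − (E[X])² = 118.573 − 42.6844 = 75.8889.
SD(X) = √75.8889 = 8.71142.

8.7114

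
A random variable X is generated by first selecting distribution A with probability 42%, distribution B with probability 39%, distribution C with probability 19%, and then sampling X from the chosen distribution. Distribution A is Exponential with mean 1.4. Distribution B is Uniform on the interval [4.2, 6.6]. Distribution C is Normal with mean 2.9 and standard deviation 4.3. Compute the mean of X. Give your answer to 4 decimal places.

Component means — A: 1.4; B: 5.4; C: 2.9.
E[X] = 0.42·1.4 + 0.39·5.4 + 0.19·2.9 = 3.245.

3.2450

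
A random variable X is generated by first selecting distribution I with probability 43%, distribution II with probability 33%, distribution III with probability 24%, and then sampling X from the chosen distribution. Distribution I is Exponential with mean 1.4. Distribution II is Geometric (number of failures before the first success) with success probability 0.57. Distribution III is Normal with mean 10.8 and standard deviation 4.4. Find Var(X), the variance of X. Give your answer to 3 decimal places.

23.096

Per component, I: μ=1.4, E[X²]=3.92; II: μ=0.754386, E[X²]=1.89258; III: μ=10.8, E[X²]=136.
E[X] = 0.43·1.4 + 0.33·0.754386 + 0.24·10.8 = 3.44295.
E[X²] = 0.43·3.92 + 0.33·1.89258 + 0.24·136 = 34.9502.
Var(X) = E[X²] − (E[X])² = 34.9502 − 11.8539 = 23.0963.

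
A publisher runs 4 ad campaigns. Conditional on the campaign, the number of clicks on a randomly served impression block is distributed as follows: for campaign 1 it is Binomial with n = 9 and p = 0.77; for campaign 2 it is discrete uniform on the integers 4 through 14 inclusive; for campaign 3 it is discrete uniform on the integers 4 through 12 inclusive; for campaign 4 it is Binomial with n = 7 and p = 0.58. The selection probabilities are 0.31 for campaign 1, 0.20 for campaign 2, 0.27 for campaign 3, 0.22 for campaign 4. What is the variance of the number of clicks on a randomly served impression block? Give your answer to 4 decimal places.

7.6424

Per component, 1: μ=6.93, E[X²]=49.6188; 2: μ=9, E[X²]=91; 3: μ=8, E[X²]=70.6667; 4: μ=4.06, E[X²]=18.1888.
E[X] = 0.31·6.93 + 0.2·9 + 0.27·8 + 0.22·4.06 = 7.0015.
E[X²] = 0.31·49.6188 + 0.2·91 + 0.27·70.6667 + 0.22·18.1888 = 56.6634.
Var(X) = E[X²] − (E[X])² = 56.6634 − 49.021 = 7.64236.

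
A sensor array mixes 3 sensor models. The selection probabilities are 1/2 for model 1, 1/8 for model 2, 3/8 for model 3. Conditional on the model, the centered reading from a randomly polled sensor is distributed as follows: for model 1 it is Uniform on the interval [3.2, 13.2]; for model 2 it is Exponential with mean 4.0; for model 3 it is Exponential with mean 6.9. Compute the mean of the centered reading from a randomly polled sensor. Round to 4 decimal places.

Component means — 1: 8.2; 2: 4; 3: 6.9.
E[X] = 0.5·8.2 + 0.125·4 + 0.375·6.9 = 7.1875.

7.1875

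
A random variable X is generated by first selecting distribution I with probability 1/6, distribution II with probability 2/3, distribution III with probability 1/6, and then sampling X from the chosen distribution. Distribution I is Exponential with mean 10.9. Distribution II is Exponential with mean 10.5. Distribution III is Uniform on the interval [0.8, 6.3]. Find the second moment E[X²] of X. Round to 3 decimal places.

189.124

For each component E[X²] = Var + (mean)², giving I: 237.62; II: 220.5; III: 15.1233.
Overall E[X²] = 0.166667·237.62 + 0.666667·220.5 + 0.166667·15.1233 = 189.124.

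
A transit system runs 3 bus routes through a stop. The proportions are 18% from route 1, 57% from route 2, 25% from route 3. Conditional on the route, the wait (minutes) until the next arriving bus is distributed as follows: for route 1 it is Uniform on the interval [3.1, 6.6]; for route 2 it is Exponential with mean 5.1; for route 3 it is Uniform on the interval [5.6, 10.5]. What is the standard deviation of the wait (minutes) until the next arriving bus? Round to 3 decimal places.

Per component, 1: μ=4.85, E[X²]=24.5433; 2: μ=5.1, E[X²]=52.02; 3: μ=8.05, E[X²]=66.8033.
E[X] = 0.18·4.85 + 0.57·5.1 + 0.25·8.05 = 5.7925.
E[X²] = 0.18·24.5433 + 0.57·52.02 + 0.25·66.8033 = 50.77.
Var(X) = E[X²] − (E[X])² = 50.77 − 33.5531 = 17.217.
SD(X) = √17.217 = 4.14933.

4.149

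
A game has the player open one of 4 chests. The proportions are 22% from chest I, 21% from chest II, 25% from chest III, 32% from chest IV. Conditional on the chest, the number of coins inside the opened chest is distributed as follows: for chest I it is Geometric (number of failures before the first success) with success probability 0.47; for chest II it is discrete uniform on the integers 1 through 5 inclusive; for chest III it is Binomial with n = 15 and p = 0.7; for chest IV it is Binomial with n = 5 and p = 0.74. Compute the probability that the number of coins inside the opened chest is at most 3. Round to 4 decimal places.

Conditional on each chest, P(X ≤ 3): I: 0.921095; II: 0.6; III: 9.16587e-05; IV: 0.388274.
By total probability, P(X ≤ 3) = 0.22·0.921095 + 0.21·0.6 + 0.25·9.16587e-05 + 0.32·0.388274 = 0.452911.

0.4529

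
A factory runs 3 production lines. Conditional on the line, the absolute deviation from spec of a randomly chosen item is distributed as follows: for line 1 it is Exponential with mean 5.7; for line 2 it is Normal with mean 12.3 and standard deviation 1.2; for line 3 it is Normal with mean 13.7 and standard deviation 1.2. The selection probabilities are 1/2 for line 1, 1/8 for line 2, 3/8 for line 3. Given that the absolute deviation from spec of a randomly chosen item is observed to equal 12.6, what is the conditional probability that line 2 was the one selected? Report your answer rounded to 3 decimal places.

0.306

Likelihoods f(12.6 | ·): 1: 0.0192356; 2: 0.322223; 3: 0.218406.
Posterior ∝ prior × likelihood. Numerator for 2: 0.125·0.322223 = 0.0402779.
Normalizing constant: 0.5·0.0192356 + 0.125·0.322223 + 0.375·0.218406 = 0.131798.
P(2 | observation) = 0.0402779 / 0.131798 = 0.305603.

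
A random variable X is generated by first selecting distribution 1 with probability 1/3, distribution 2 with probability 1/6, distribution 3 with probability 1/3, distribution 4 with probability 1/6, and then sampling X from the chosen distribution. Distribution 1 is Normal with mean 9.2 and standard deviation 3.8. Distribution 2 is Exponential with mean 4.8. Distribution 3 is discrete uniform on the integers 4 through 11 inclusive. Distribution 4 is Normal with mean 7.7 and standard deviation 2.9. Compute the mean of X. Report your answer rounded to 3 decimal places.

Component means — 1: 9.2; 2: 4.8; 3: 7.5; 4: 7.7.
E[X] = 0.333333·9.2 + 0.166667·4.8 + 0.333333·7.5 + 0.166667·7.7 = 7.65.

7.650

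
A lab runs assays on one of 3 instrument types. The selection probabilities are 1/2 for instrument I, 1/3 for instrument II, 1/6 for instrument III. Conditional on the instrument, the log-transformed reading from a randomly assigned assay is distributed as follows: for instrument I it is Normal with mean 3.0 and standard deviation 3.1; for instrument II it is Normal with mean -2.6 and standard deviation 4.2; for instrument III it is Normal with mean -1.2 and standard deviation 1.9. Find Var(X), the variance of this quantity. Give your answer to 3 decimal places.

18.092

Per component, I: μ=3, E[X²]=18.61; II: μ=-2.6, E[X²]=24.4; III: μ=-1.2, E[X²]=5.05.
E[X] = 0.5·3 + 0.333333·-2.6 + 0.166667·-1.2 = 0.433333.
E[X²] = 0.5·18.61 + 0.333333·24.4 + 0.166667·5.05 = 18.28.
Var(X) = E[X²] − (E[X])² = 18.28 − 0.187778 = 18.0922.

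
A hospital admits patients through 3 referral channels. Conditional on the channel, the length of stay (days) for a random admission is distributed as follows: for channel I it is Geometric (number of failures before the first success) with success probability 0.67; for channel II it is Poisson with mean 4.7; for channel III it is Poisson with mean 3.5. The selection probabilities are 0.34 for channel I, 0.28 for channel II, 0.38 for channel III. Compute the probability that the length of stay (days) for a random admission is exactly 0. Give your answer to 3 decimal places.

Conditional on each channel, P(X = 0): I: 0.67; II: 0.00909528; III: 0.0301974.
By total probability, P(X = 0) = 0.34·0.67 + 0.28·0.00909528 + 0.38·0.0301974 = 0.241822.

0.242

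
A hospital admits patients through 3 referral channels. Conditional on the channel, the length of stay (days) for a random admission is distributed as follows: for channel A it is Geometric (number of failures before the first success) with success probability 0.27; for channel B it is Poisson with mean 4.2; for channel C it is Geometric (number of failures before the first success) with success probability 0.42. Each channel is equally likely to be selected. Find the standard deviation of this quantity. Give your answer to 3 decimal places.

2.676

Per component, A: μ=2.7037, E[X²]=17.3237; B: μ=4.2, E[X²]=21.84; C: μ=1.38095, E[X²]=5.19501.
E[X] = 0.333333·2.7037 + 0.333333·4.2 + 0.333333·1.38095 = 2.76155.
E[X²] = 0.333333·17.3237 + 0.333333·21.84 + 0.333333·5.19501 = 14.7862.
Var(X) = E[X²] − (E[X])² = 14.7862 − 7.62617 = 7.16008.
SD(X) = √7.16008 = 2.67583.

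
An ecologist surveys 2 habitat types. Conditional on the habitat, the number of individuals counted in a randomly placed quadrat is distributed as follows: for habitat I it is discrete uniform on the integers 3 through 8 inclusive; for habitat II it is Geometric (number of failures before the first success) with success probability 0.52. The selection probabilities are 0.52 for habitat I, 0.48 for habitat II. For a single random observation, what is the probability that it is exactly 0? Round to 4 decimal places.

Conditional on each habitat, P(X = 0): I: 0; II: 0.52.
By total probability, P(X = 0) = 0.52·0 + 0.48·0.52 = 0.2496.

0.2496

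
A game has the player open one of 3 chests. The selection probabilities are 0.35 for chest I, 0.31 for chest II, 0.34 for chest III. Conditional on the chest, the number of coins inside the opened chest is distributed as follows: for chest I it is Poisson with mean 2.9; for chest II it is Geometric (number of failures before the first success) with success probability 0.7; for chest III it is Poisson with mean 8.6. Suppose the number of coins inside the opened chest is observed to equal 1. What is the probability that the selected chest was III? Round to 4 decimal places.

Likelihoods P(X=1 | ·): I: 0.159567; II: 0.21; III: 0.00158331.
Posterior ∝ prior × likelihood. Numerator for III: 0.34·0.00158331 = 0.000538325.
Normalizing constant: 0.35·0.159567 + 0.31·0.21 + 0.34·0.00158331 = 0.121487.
P(III | observation) = 0.000538325 / 0.121487 = 0.00443114.

0.0044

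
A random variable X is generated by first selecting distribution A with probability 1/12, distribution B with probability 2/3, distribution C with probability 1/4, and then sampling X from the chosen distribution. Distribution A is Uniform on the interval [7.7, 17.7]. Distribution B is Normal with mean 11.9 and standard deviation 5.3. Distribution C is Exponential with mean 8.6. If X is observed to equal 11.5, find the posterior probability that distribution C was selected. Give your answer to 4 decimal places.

Likelihoods f(11.5 | ·): A: 0.1; B: 0.0750581; C: 0.0305323.
Posterior ∝ prior × likelihood. Numerator for C: 0.25·0.0305323 = 0.00763306.
Normalizing constant: 0.0833333·0.1 + 0.666667·0.0750581 + 0.25·0.0305323 = 0.0660051.
P(C | observation) = 0.00763306 / 0.0660051 = 0.115644.

0.1156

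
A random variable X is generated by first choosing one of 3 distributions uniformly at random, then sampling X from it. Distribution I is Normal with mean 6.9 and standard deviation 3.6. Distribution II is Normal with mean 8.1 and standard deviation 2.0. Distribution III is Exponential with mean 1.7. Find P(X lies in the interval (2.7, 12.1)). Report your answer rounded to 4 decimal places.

0.6604

Conditional on each component, P(2.7 < X < 12.1): I: 0.80402; II: 0.973783; III: 0.203475.
By total probability, P(2.7 < X < 12.1) = 0.333333·0.80402 + 0.333333·0.973783 + 0.333333·0.203475 = 0.660426.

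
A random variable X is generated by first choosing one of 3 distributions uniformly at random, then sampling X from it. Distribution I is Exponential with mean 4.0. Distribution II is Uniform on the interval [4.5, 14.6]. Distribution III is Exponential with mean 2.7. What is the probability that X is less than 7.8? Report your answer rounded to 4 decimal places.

Conditional on each component, P(X < 7.8): I: 0.857726; II: 0.326733; III: 0.944362.
By total probability, P(X < 7.8) = 0.333333·0.857726 + 0.333333·0.326733 + 0.333333·0.944362 = 0.709607.

0.7096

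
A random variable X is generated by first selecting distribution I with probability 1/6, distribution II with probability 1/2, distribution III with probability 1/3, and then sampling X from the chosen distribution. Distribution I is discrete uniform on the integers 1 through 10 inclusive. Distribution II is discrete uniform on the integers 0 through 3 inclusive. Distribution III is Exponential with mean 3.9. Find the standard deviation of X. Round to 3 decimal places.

3.083

Per component, I: μ=5.5, E[X²]=38.5; II: μ=1.5, E[X²]=3.5; III: μ=3.9, E[X²]=30.42.
E[X] = 0.166667·5.5 + 0.5·1.5 + 0.333333·3.9 = 2.96667.
E[X²] = 0.166667·38.5 + 0.5·3.5 + 0.333333·30.42 = 18.3067.
Var(X) = E[X²] − (E[X])² = 18.3067 − 8.80111 = 9.50556.
SD(X) = √9.50556 = 3.08311.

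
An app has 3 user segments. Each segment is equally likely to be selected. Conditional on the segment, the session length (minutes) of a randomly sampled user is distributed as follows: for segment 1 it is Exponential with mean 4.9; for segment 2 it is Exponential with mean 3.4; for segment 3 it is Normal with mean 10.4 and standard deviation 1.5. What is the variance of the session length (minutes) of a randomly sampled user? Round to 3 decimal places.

Per component, 1: μ=4.9, E[X²]=48.02; 2: μ=3.4, E[X²]=23.12; 3: μ=10.4, E[X²]=110.41.
E[X] = 0.333333·4.9 + 0.333333·3.4 + 0.333333·10.4 = 6.23333.
E[X²] = 0.333333·48.02 + 0.333333·23.12 + 0.333333·110.41 = 60.5167.
Var(X) = E[X²] − (E[X])² = 60.5167 − 38.8544 = 21.6622.

21.662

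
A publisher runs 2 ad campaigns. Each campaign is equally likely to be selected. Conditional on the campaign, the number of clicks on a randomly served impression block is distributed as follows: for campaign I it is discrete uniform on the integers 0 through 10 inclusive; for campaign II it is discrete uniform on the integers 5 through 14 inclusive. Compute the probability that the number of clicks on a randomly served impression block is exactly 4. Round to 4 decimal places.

0.0455

Conditional on each campaign, P(X = 4): I: 0.0909091; II: 0.
By total probability, P(X = 4) = 0.5·0.0909091 + 0.5·0 = 0.0454545.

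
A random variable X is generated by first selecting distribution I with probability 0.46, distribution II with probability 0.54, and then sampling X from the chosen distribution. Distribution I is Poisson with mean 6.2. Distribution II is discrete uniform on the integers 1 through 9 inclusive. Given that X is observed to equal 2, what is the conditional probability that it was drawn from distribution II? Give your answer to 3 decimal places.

0.770

Likelihoods P(X=2 | ·): I: 0.0390057; II: 0.111111.
Posterior ∝ prior × likelihood. Numerator for II: 0.54·0.111111 = 0.06.
Normalizing constant: 0.46·0.0390057 + 0.54·0.111111 = 0.0779426.
P(II | observation) = 0.06 / 0.0779426 = 0.769797.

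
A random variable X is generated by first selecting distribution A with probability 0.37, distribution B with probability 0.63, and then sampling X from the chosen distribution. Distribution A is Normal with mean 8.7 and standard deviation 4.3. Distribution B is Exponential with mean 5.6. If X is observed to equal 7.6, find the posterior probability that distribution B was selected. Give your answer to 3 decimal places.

Likelihoods f(7.6 | ·): A: 0.0897907; B: 0.0459634.
Posterior ∝ prior × likelihood. Numerator for B: 0.63·0.0459634 = 0.028957.
Normalizing constant: 0.37·0.0897907 + 0.63·0.0459634 = 0.0621795.
P(B | observation) = 0.028957 / 0.0621795 = 0.465699.

0.466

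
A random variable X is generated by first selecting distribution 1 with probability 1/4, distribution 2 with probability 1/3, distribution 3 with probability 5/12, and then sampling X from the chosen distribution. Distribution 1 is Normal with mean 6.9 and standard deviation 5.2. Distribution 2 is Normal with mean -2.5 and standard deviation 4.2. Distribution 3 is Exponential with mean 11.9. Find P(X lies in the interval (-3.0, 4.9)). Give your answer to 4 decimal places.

0.3905

Conditional on each component, P(-3.0 < X < 4.9): 1: 0.321796; 2: 0.508338; 3: 0.33752.
By total probability, P(-3.0 < X < 4.9) = 0.25·0.321796 + 0.333333·0.508338 + 0.416667·0.33752 = 0.390528.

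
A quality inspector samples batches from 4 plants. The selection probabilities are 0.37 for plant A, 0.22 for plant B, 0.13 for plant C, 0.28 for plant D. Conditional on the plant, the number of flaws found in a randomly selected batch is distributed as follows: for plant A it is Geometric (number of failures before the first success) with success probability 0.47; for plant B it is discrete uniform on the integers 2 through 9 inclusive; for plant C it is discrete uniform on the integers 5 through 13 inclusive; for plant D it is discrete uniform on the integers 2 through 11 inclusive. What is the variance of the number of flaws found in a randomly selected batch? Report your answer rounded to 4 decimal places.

13.3860

Per component, A: μ=1.12766, E[X²]=3.67089; B: μ=5.5, E[X²]=35.5; C: μ=9, E[X²]=87.6667; D: μ=6.5, E[X²]=50.5.
E[X] = 0.37·1.12766 + 0.22·5.5 + 0.13·9 + 0.28·6.5 = 4.61723.
E[X²] = 0.37·3.67089 + 0.22·35.5 + 0.13·87.6667 + 0.28·50.5 = 34.7049.
Var(X) = E[X²] − (E[X])² = 34.7049 − 21.3189 = 13.386.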